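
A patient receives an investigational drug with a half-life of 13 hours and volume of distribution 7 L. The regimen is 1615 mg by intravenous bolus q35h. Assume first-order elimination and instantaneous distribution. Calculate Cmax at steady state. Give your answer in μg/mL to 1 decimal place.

k = ln2/t½ = ln2/13 ≈ 0.053319 h⁻¹; fraction remaining f = e^(−kτ) = e^(−0.053319×35) ≈ 0.1547.
Accumulation ratio R = 1/(1 − f) ≈ 1/0.8453 ≈ 1.1830.
Each bolus raises the concentration by D/Vd = 1615/7 ≈ 230.714 μg/mL.
Steady-state peak Cmax,ss = C₀·R ≈ 230.714 × 1.1830 ≈ 272.935 μg/mL.

272.9 μg/mL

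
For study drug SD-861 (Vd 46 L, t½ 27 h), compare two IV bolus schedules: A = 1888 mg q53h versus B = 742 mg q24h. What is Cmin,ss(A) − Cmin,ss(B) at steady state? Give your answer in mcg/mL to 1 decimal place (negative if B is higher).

-4.8 mcg/mL

Regimen A: f = (1/2)^(53/27) ≈ 0.2565; Cmin,ss = (1888/46)·f/(1−f) ≈ 14.160 mcg/mL.
Regimen B: f = (1/2)^(24/27) ≈ 0.5400; Cmin,ss = (742/46)·f/(1−f) ≈ 18.936 mcg/mL.
Difference ≈ 14.160 − 18.936 ≈ -4.776 mcg/mL.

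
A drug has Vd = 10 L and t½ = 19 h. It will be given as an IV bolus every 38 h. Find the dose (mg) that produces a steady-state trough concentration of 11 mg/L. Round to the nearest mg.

330 mg

τ/t½ = 38/19 ≈ 2, so f = (1/2)^(38/19) ≈ 0.250000.
Cmin,ss = (D/Vd)·f/(1−f), so D = Cmin,ss·Vd·(1−f)/f.
D = 11 × 10 × (1−f)/f ≈ 11 × 10 × 3.00000 ≈ 330.00 mg.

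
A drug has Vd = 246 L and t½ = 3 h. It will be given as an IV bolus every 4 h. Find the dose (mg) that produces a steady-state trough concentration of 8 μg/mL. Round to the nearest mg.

τ/t½ = 4/3 ≈ 1.3333, so f = (1/2)^(4/3) ≈ 0.396850.
Cmin,ss = (D/Vd)·f/(1−f), so D = Cmin,ss·Vd·(1−f)/f.
D = 8 × 246 × (1−f)/f ≈ 8 × 246 × 1.51984 ≈ 2991.05 mg.

2991 mg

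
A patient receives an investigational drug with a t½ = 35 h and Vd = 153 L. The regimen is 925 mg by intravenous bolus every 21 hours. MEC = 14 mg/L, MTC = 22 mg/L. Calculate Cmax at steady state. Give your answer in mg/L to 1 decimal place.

17.8 mg/L

τ/t½ = 21/35 ≈ 0.6, so fraction remaining f = (1/2)^(21/35) ≈ 0.6598.
Accumulation ratio R = 1/(1 − f) ≈ 1/0.3402 ≈ 2.9394.
Single-dose peak C₀ = D/Vd = 925/153 ≈ 6.046 mg/L.
Steady-state peak Cmax,ss = C₀·R ≈ 6.046 × 2.9394 ≈ 17.772 mg/L.
Peak 17.8 mg/L vs MTC 22 mg/L: below toxic threshold.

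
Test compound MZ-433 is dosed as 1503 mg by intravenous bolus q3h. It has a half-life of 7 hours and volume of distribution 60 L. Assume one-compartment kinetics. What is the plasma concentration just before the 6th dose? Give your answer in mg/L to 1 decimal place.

f = (1/2)^(τ/t½) = (1/2)^(3/7) ≈ 0.7430.
C₀ = D/Vd = 1503/60 ≈ 25.050 mg/L.
Before the 6th dose, 5 doses have been given. Superposition: Cmin = C₀·(f + f² + … + f^5).
≈ 25.050 × (0.7430 + 0.5520 + 0.4102 + 0.3048 + 0.2264) ≈ 25.050 × 2.2364 ≈ 56.022 mg/L.

56.0 mg/L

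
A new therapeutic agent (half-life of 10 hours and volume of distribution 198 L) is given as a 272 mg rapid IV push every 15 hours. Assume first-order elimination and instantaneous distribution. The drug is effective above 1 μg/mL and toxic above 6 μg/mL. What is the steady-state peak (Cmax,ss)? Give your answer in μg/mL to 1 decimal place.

τ/t½ = 15/10 ≈ 1.5, so fraction remaining f = (1/2)^(15/10) ≈ 0.3536.
Accumulation ratio R = 1/(1 − f) ≈ 1/0.6464 ≈ 1.5470.
Each bolus raises the concentration by D/Vd = 272/198 ≈ 1.374 μg/mL.
Steady-state peak Cmax,ss = C₀·R ≈ 1.374 × 1.5470 ≈ 2.126 μg/mL.
Peak 2.1 μg/mL vs MTC 6 μg/mL: below toxic threshold.

2.1 μg/mL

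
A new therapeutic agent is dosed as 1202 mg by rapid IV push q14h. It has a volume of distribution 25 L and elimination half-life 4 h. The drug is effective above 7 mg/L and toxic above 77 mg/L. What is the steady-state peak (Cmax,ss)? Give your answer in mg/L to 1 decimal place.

52.7 mg/L

τ/t½ = 14/4 ≈ 3.5, so fraction remaining f = (1/2)^(14/4) ≈ 0.0884.
Accumulation ratio R = 1/(1 − f) ≈ 1/0.9116 ≈ 1.0970.
Single-dose peak C₀ = D/Vd = 1202/25 ≈ 48.080 mg/L.
Steady-state peak Cmax,ss = C₀·R ≈ 48.080 × 1.0970 ≈ 52.744 mg/L.
Peak 52.7 mg/L vs MTC 77 mg/L: below toxic threshold.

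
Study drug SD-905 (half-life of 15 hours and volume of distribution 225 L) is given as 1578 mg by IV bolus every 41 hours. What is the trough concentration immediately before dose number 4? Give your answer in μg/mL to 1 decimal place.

f = (1/2)^(τ/t½) = (1/2)^(41/15) ≈ 0.1504.
C₀ = D/Vd = 1578/225 ≈ 7.013 μg/mL.
Before the 4th dose, 3 doses have been given. Superposition: Cmin = C₀·(f + f² + … + f^3).
≈ 7.013 × (0.1504 + 0.0226 + 0.0034) ≈ 7.013 × 0.1764 ≈ 1.237 μg/mL.

1.2 μg/mL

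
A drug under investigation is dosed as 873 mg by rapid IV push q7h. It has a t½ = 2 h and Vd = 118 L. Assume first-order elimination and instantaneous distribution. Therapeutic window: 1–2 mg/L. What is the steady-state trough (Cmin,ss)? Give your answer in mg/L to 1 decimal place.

0.7 mg/L

τ/t½ = 7/2 ≈ 3.5, so fraction remaining f = (1/2)^(7/2) ≈ 0.0884.
Accumulation ratio R = 1/(1 − f) ≈ 1/0.9116 ≈ 1.0970.
Each bolus raises the concentration by D/Vd = 873/118 ≈ 7.398 mg/L.
Cmax,ss = C₀/(1 − f) ≈ 7.398/0.9116 ≈ 8.115 mg/L.
Steady-state trough Cmin,ss = Cmax,ss·f ≈ 8.115 × 0.0884 ≈ 0.717 mg/L.
Trough 0.7 mg/L vs MEC 1 mg/L: subtherapeutic.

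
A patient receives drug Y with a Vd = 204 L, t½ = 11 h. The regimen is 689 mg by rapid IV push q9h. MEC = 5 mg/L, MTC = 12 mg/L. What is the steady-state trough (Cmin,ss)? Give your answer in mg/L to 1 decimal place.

k = ln2/t½ = ln2/11 ≈ 0.063013 h⁻¹; fraction remaining f = e^(−kτ) = e^(−0.063013×9) ≈ 0.5672.
At steady state, accumulation factor R = 1/(1 − e^(−kτ)) ≈ 2.3105.
Each bolus raises the concentration by D/Vd = 689/204 ≈ 3.377 mg/L.
Cmax,ss = C₀/(1 − f) ≈ 3.377/0.4328 ≈ 7.803 mg/L.
One interval later, Cmin,ss = Cmax,ss·e^(−kτ) ≈ 7.803 × 0.5672 ≈ 4.426 mg/L.
Trough 4.4 mg/L vs MEC 5 mg/L: subtherapeutic.

4.4 mg/L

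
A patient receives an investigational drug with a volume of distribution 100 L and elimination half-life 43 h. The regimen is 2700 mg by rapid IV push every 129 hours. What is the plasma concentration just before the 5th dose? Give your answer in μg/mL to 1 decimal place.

3.9 μg/mL

f = (1/2)^(τ/t½) = (1/2)^(129/43) ≈ 0.1250.
C₀ = D/Vd = 2700/100 ≈ 27.000 μg/mL.
Before the 5th dose, 4 doses have been given. Superposition: Cmin = C₀·(f + f² + … + f^4).
≈ 27.000 × (0.1250 + 0.0156 + 0.0020 + 0.0002) ≈ 27.000 × 0.1428 ≈ 3.856 μg/mL.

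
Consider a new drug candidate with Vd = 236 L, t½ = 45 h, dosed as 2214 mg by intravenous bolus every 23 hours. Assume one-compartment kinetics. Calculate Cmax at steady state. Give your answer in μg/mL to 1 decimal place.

Over one 23-h interval, 23/45 ≈ 0.51111 half-lives elapse, leaving f ≈ 0.7017 of each dose.
Accumulation ratio R = 1/(1 − f) ≈ 1/0.2983 ≈ 3.3523.
Single-dose peak C₀ = D/Vd = 2214/236 ≈ 9.381 μg/mL.
Steady-state peak Cmax,ss = C₀·R ≈ 9.381 × 3.3523 ≈ 31.448 μg/mL.

31.4 μg/mL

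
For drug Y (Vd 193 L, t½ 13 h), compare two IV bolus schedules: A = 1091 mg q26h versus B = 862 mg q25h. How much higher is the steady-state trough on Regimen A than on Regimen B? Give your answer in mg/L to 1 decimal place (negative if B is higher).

0.3 mg/L

Regimen A: f = (1/2)^(26/13) ≈ 0.2500; Cmin,ss = (1091/193)·f/(1−f) ≈ 1.884 mg/L.
Regimen B: f = (1/2)^(25/13) ≈ 0.2637; Cmin,ss = (862/193)·f/(1−f) ≈ 1.600 mg/L.
Difference ≈ 1.884 − 1.600 ≈ 0.284 mg/L.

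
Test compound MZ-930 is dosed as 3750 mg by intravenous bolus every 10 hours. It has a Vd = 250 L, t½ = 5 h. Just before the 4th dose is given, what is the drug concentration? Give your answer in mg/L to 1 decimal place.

f = (1/2)^(τ/t½) = (1/2)^(10/5) ≈ 0.2500.
C₀ = D/Vd = 3750/250 ≈ 15.000 mg/L.
Before the 4th dose, 3 doses have been given. Superposition: Cmin = C₀·(f + f² + … + f^3).
≈ 15.000 × (0.2500 + 0.0625 + 0.0156) ≈ 15.000 × 0.3281 ≈ 4.921 mg/L.

4.9 mg/L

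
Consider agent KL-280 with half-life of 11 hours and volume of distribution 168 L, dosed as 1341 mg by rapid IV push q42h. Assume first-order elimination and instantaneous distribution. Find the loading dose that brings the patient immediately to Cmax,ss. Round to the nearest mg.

1443 mg

f = (1/2)^(42/11) ≈ 0.070895; accumulation ratio R = 1/(1−f) ≈ 1.07630.
Loading dose to hit Cmax,ss on first dose: D_load = D_maint·R ≈ 1341 × 1.07630 ≈ 1443.32 mg.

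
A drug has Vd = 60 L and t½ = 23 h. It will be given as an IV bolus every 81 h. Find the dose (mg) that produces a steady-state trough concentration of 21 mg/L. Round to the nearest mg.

13212 mg

τ/t½ = 81/23 ≈ 3.5217, so f = (1/2)^(81/23) ≈ 0.087066.
Cmin,ss = (D/Vd)·f/(1−f), so D = Cmin,ss·Vd·(1−f)/f.
D = 21 × 60 × (1−f)/f ≈ 21 × 60 × 10.48554 ≈ 13211.78 mg.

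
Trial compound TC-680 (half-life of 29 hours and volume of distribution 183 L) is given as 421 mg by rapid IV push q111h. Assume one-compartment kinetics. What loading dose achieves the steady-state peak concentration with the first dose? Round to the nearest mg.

453 mg

f = (1/2)^(111/29) ≈ 0.070434; accumulation ratio R = 1/(1−f) ≈ 1.07577.
Loading dose to hit Cmax,ss on first dose: D_load = D_maint·R ≈ 421 × 1.07577 ≈ 452.90 mg.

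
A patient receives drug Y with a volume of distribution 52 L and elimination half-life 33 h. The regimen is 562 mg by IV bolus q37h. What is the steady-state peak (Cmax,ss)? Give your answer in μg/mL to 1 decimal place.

20.0 μg/mL

k = ln2/t½ = ln2/33 ≈ 0.021004 h⁻¹; fraction remaining f = e^(−kτ) = e^(−0.021004×37) ≈ 0.4597.
Accumulation ratio R = 1/(1 − f) ≈ 1/0.5403 ≈ 1.8508.
Single-dose peak C₀ = D/Vd = 562/52 ≈ 10.808 μg/mL.
Steady-state peak Cmax,ss = C₀·R ≈ 10.808 × 1.8508 ≈ 20.003 μg/mL.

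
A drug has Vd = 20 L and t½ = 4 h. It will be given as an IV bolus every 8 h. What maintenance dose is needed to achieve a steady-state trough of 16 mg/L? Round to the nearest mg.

960 mg

τ/t½ = 8/4 ≈ 2, so f = (1/2)^(8/4) ≈ 0.250000.
Cmin,ss = (D/Vd)·f/(1−f), so D = Cmin,ss·Vd·(1−f)/f.
D = 16 × 20 × (1−f)/f ≈ 16 × 20 × 3.00000 ≈ 960.00 mg.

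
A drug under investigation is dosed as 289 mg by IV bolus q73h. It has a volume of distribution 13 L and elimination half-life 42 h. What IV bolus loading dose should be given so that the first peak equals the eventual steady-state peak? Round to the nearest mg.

413 mg

f = (1/2)^(73/42) ≈ 0.299765; accumulation ratio R = 1/(1−f) ≈ 1.42809.
Loading dose to hit Cmax,ss on first dose: D_load = D_maint·R ≈ 289 × 1.42809 ≈ 412.72 mg.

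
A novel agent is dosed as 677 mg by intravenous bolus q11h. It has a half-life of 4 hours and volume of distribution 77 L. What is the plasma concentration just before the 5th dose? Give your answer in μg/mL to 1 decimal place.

1.5 μg/mL

f = (1/2)^(τ/t½) = (1/2)^(11/4) ≈ 0.1487.
C₀ = D/Vd = 677/77 ≈ 8.792 μg/mL.
Before the 5th dose, 4 doses have been given. Superposition: Cmin = C₀·(f + f² + … + f^4).
≈ 8.792 × (0.1487 + 0.0221 + 0.0033 + 0.0005) ≈ 8.792 × 0.1746 ≈ 1.535 μg/mL.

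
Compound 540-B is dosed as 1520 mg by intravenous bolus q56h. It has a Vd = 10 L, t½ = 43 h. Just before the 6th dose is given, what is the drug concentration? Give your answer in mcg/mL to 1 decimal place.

102.5 mcg/mL

f = (1/2)^(τ/t½) = (1/2)^(56/43) ≈ 0.4055.
C₀ = D/Vd = 1520/10 ≈ 152.000 mcg/mL.
Before the 6th dose, 5 doses have been given. Superposition: Cmin = C₀·(f + f² + … + f^5).
≈ 152.000 × (0.4055 + 0.1644 + 0.0667 + 0.0270 + 0.0110) ≈ 152.000 × 0.6746 ≈ 102.539 mcg/mL.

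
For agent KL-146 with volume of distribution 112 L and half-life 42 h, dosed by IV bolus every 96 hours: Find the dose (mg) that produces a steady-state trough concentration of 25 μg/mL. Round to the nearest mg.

10853 mg

τ/t½ = 96/42 ≈ 2.2857, so f = (1/2)^(96/42) ≈ 0.205084.
Cmin,ss = (D/Vd)·f/(1−f), so D = Cmin,ss·Vd·(1−f)/f.
D = 25 × 112 × (1−f)/f ≈ 25 × 112 × 3.87605 ≈ 10852.94 mg.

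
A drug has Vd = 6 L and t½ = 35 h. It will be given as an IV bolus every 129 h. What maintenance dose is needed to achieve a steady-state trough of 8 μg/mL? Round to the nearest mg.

570 mg

τ/t½ = 129/35 ≈ 3.6857, so f = (1/2)^(129/35) ≈ 0.077712.
Cmin,ss = (D/Vd)·f/(1−f), so D = Cmin,ss·Vd·(1−f)/f.
D = 8 × 6 × (1−f)/f ≈ 8 × 6 × 11.86803 ≈ 569.67 mg.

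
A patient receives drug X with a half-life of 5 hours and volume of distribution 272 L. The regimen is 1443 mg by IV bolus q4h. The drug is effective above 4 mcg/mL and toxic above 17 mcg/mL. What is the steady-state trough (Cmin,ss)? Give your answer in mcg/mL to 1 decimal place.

7.2 mcg/mL

τ/t½ = 4/5 ≈ 0.8, so fraction remaining f = (1/2)^(4/5) ≈ 0.5743.
At steady state, accumulation factor R = 1/(1 − e^(−kτ)) ≈ 2.3491.
Single-dose peak C₀ = D/Vd = 1443/272 ≈ 5.305 mcg/mL.
Cmax,ss = C₀/(1 − f) ≈ 5.305/0.4257 ≈ 12.462 mcg/mL.
One interval later, Cmin,ss = Cmax,ss·e^(−kτ) ≈ 12.462 × 0.5743 ≈ 7.157 mcg/mL.
Trough 7.2 mcg/mL vs MEC 4 mcg/mL: adequate.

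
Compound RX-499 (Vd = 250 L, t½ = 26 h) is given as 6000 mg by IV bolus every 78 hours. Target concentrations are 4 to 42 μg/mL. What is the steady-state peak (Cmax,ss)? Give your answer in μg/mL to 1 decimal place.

τ = 78 h = 3 half-lives, so f = (1/2)^3 = 0.125.
At steady state, R = 1/(1 − 0.125) = 8/7.
Single-dose peak C₀ = D/Vd = 6000/250 = 24 μg/mL.
Steady-state peak Cmax,ss = C₀·R = 24 × 8/7 ≈ 27.429 μg/mL.
Peak 27.4 μg/mL vs MTC 42 μg/mL: below toxic threshold.

27.4 μg/mL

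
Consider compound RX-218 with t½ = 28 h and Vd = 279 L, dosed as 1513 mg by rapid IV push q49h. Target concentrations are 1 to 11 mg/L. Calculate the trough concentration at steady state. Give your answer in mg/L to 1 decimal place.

2.3 mg/L

τ/t½ = 49/28 ≈ 1.75, so fraction remaining f = (1/2)^(49/28) ≈ 0.2973.
At steady state, accumulation factor R = 1/(1 − e^(−kτ)) ≈ 1.4231.
Single-dose peak C₀ = D/Vd = 1513/279 ≈ 5.423 mg/L.
Steady-state peak Cmax,ss = C₀·R ≈ 5.423 × 1.4231 ≈ 7.717 mg/L.
Steady-state trough Cmin,ss = Cmax,ss·f ≈ 7.717 × 0.2973 ≈ 2.294 mg/L.
Trough 2.3 mg/L vs MEC 1 mg/L: adequate.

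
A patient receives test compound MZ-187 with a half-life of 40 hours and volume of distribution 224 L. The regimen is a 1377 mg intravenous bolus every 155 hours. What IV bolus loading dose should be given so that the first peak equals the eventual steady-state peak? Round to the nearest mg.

1478 mg

f = (1/2)^(155/40) ≈ 0.068157; accumulation ratio R = 1/(1−f) ≈ 1.07314.
Loading dose to hit Cmax,ss on first dose: D_load = D_maint·R ≈ 1377 × 1.07314 ≈ 1477.71 mg.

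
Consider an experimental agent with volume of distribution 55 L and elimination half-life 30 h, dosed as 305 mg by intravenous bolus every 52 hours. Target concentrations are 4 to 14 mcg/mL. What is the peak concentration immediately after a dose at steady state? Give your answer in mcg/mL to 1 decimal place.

Over one 52-h interval, 52/30 ≈ 1.7333 half-lives elapse, leaving f ≈ 0.3008 of each dose.
At steady state, accumulation factor R = 1/(1 − e^(−kτ)) ≈ 1.4302.
Single-dose peak C₀ = D/Vd = 305/55 ≈ 5.545 mcg/mL.
Steady-state peak Cmax,ss = C₀·R ≈ 5.545 × 1.4302 ≈ 7.930 mcg/mL.
Peak 7.9 mcg/mL vs MTC 14 mcg/mL: below toxic threshold.

7.9 mcg/mL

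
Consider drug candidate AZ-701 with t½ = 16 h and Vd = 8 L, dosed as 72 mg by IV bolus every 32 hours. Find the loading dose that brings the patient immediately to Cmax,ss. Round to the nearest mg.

96 mg

f = (1/2)^(32/16) ≈ 0.250000; accumulation ratio R = 1/(1−f) ≈ 1.33333.
Loading dose to hit Cmax,ss on first dose: D_load = D_maint·R ≈ 72 × 1.33333 ≈ 96.00 mg.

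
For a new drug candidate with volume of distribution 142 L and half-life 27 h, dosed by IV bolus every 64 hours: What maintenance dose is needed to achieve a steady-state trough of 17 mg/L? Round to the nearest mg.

τ/t½ = 64/27 ≈ 2.3704, so f = (1/2)^(64/27) ≈ 0.193396.
Cmin,ss = (D/Vd)·f/(1−f), so D = Cmin,ss·Vd·(1−f)/f.
D = 17 × 142 × (1−f)/f ≈ 17 × 142 × 4.17074 ≈ 10068.17 mg.

10068 mg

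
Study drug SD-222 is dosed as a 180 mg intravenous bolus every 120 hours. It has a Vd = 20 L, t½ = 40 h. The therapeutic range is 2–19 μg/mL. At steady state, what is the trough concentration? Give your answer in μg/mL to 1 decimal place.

1.3 μg/mL

τ = 120 h = 3 half-lives, so f = (1/2)^3 = 0.125.
At steady state, R = 1/(1 − 0.125) = 8/7.
Single-dose peak C₀ = D/Vd = 180/20 = 9 μg/mL.
Steady-state peak Cmax,ss = C₀·R = 9 × 8/7 ≈ 10.286 μg/mL.
Steady-state trough Cmin,ss = Cmax,ss·f ≈ 10.286 × 0.125 ≈ 1.286 μg/mL.
Trough 1.3 μg/mL vs MEC 2 μg/mL: subtherapeutic.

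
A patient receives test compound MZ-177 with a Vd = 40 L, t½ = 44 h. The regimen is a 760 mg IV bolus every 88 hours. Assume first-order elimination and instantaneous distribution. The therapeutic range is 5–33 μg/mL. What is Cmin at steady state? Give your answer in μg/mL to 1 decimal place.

τ = 88 h = 2 half-lives, so f = (1/2)^2 = 0.25.
Accumulation ratio R = 1/(1 − f) = 1/0.75 = 4/3.
Single-dose peak C₀ = D/Vd = 760/40 = 19 μg/mL.
Steady-state peak Cmax,ss = C₀·R = 19 × 4/3 ≈ 25.333 μg/mL.
Steady-state trough Cmin,ss = Cmax,ss·f ≈ 25.333 × 0.25 ≈ 6.333 μg/mL.
Trough 6.3 μg/mL vs MEC 5 μg/mL: adequate.

6.3 μg/mL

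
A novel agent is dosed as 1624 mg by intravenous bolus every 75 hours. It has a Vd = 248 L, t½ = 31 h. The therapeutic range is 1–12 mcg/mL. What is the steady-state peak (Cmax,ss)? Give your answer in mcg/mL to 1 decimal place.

8.1 mcg/mL

Over one 75-h interval, 75/31 ≈ 2.4194 half-lives elapse, leaving f ≈ 0.1869 of each dose.
At steady state, accumulation factor R = 1/(1 − e^(−kτ)) ≈ 1.2299.
Single-dose peak C₀ = D/Vd = 1624/248 ≈ 6.548 mcg/mL.
Steady-state peak Cmax,ss = C₀·R ≈ 6.548 × 1.2299 ≈ 8.053 mcg/mL.
Peak 8.1 mcg/mL vs MTC 12 mcg/mL: below toxic threshold.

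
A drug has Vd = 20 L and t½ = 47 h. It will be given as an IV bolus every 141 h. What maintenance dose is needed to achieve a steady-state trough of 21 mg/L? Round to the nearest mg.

2940 mg

τ/t½ = 141/47 ≈ 3, so f = (1/2)^(141/47) ≈ 0.125000.
Cmin,ss = (D/Vd)·f/(1−f), so D = Cmin,ss·Vd·(1−f)/f.
D = 21 × 20 × (1−f)/f ≈ 21 × 20 × 7.00000 ≈ 2940.00 mg.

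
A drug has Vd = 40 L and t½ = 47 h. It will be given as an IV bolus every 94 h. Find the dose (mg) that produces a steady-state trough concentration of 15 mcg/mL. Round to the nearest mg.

τ/t½ = 94/47 ≈ 2, so f = (1/2)^(94/47) ≈ 0.250000.
Cmin,ss = (D/Vd)·f/(1−f), so D = Cmin,ss·Vd·(1−f)/f.
D = 15 × 40 × (1−f)/f ≈ 15 × 40 × 3.00000 ≈ 1800.00 mg.

1800 mg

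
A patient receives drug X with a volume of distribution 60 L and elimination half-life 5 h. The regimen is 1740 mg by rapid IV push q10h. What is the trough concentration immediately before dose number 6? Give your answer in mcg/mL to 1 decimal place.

f = (1/2)^(τ/t½) = (1/2)^(10/5) ≈ 0.2500.
C₀ = D/Vd = 1740/60 ≈ 29.000 mcg/mL.
Before the 6th dose, 5 doses have been given. Superposition: Cmin = C₀·(f + f² + … + f^5).
≈ 29.000 × (0.2500 + 0.0625 + 0.0156 + 0.0039 + 0.0010) ≈ 29.000 × 0.3330 ≈ 9.657 mcg/mL.

9.7 mcg/mL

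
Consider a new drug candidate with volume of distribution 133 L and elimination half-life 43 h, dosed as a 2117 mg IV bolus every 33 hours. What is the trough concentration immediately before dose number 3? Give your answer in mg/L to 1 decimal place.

f = (1/2)^(τ/t½) = (1/2)^(33/43) ≈ 0.5875.
C₀ = D/Vd = 2117/133 ≈ 15.917 mg/L.
Before the 3rd dose, 2 doses have been given. Superposition: Cmin = C₀·(f + f²).
≈ 15.917 × (0.5875 + 0.3452) ≈ 15.917 × 0.9327 ≈ 14.846 mg/L.

14.8 mg/L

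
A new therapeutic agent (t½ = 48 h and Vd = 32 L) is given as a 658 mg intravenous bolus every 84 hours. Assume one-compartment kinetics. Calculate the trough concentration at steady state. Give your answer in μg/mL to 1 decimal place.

τ/t½ = 84/48 ≈ 1.75, so fraction remaining f = (1/2)^(84/48) ≈ 0.2973.
At steady state, accumulation factor R = 1/(1 − e^(−kτ)) ≈ 1.4231.
Single-dose peak C₀ = D/Vd = 658/32 ≈ 20.562 μg/mL.
Steady-state peak Cmax,ss = C₀·R ≈ 20.562 × 1.4231 ≈ 29.262 μg/mL.
One interval later, Cmin,ss = Cmax,ss·e^(−kτ) ≈ 29.262 × 0.2973 ≈ 8.700 μg/mL.

8.7 μg/mL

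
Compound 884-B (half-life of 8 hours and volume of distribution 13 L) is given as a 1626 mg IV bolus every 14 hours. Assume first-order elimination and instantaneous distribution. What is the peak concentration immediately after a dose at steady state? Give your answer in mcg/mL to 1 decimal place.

178.0 mcg/mL

k = ln2/t½ = ln2/8 ≈ 0.086643 h⁻¹; fraction remaining f = e^(−kτ) = e^(−0.086643×14) ≈ 0.2973.
At steady state, accumulation factor R = 1/(1 − e^(−kτ)) ≈ 1.4231.
Single-dose peak C₀ = D/Vd = 1626/13 ≈ 125.077 mcg/mL.
Steady-state peak Cmax,ss = C₀·R ≈ 125.077 × 1.4231 ≈ 177.997 mcg/mL.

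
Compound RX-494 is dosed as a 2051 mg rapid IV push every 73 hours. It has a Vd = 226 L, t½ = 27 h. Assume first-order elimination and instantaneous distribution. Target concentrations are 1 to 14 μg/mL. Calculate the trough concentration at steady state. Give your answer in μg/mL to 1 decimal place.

Over one 73-h interval, 73/27 ≈ 2.7037 half-lives elapse, leaving f ≈ 0.1535 of each dose.
Single-dose peak C₀ = D/Vd = 2051/226 ≈ 9.075 μg/mL.
Steady-state trough Cmin,ss = C₀·f/(1−f) ≈ 9.075 × 0.1535/0.8465 ≈ 1.646 μg/mL.
Trough 1.6 μg/mL vs MEC 1 μg/mL: adequate.

1.6 μg/mL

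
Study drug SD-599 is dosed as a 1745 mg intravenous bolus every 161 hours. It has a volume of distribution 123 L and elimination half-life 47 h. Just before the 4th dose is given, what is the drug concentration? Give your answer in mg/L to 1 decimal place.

1.5 mg/L

f = (1/2)^(τ/t½) = (1/2)^(161/47) ≈ 0.0931.
C₀ = D/Vd = 1745/123 ≈ 14.187 mg/L.
Before the 4th dose, 3 doses have been given. Superposition: Cmin = C₀·(f + f² + … + f^3).
≈ 14.187 × (0.0931 + 0.0087 + 0.0008) ≈ 14.187 × 0.1026 ≈ 1.456 mg/L.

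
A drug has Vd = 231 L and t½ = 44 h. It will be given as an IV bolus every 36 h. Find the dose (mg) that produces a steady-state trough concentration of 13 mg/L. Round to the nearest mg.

τ/t½ = 36/44 ≈ 0.81818, so f = (1/2)^(36/44) ≈ 0.567156.
Cmin,ss = (D/Vd)·f/(1−f), so D = Cmin,ss·Vd·(1−f)/f.
D = 13 × 231 × (1−f)/f ≈ 13 × 231 × 0.76318 ≈ 2291.83 mg.

2292 mg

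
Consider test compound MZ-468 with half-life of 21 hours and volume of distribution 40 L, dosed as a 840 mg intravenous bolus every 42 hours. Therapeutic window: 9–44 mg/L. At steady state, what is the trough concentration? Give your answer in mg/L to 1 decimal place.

7.0 mg/L

τ = 42 h = 2 half-lives, so f = (1/2)^2 = 0.25.
At steady state, R = 1/(1 − 0.25) = 4/3.
Single-dose peak C₀ = D/Vd = 840/40 = 21 mg/L.
Steady-state peak Cmax,ss = C₀·R = 21 × 4/3 ≈ 28.000 mg/L.
Steady-state trough Cmin,ss = Cmax,ss·f ≈ 28.000 × 0.25 ≈ 7.000 mg/L.
Trough 7.0 mg/L vs MEC 9 mg/L: subtherapeutic.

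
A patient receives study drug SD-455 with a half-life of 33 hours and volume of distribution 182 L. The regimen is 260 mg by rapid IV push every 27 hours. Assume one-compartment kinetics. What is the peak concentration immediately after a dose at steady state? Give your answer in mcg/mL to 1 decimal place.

3.3 mcg/mL

τ/t½ = 27/33 ≈ 0.81818, so fraction remaining f = (1/2)^(27/33) ≈ 0.5672.
Accumulation ratio R = 1/(1 − f) ≈ 1/0.4328 ≈ 2.3105.
Single-dose peak C₀ = D/Vd = 260/182 ≈ 1.429 mcg/mL.
Cmax,ss = C₀/(1 − f) ≈ 1.429/0.4328 ≈ 3.302 mcg/mL.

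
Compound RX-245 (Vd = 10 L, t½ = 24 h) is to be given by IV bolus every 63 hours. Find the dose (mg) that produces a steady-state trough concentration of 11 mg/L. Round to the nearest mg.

569 mg

τ/t½ = 63/24 ≈ 2.625, so f = (1/2)^(63/24) ≈ 0.162105.
Cmin,ss = (D/Vd)·f/(1−f), so D = Cmin,ss·Vd·(1−f)/f.
D = 11 × 10 × (1−f)/f ≈ 11 × 10 × 5.16884 ≈ 568.57 mg.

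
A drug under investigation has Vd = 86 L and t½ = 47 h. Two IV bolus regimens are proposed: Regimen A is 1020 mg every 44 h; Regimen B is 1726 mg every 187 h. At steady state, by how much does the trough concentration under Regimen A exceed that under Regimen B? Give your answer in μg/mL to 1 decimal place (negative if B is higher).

11.6 μg/mL

Regimen A: f = (1/2)^(44/47) ≈ 0.5226; Cmin,ss = (1020/86)·f/(1−f) ≈ 12.983 μg/mL.
Regimen B: f = (1/2)^(187/47) ≈ 0.0634; Cmin,ss = (1726/86)·f/(1−f) ≈ 1.359 μg/mL.
Difference ≈ 12.983 − 1.359 ≈ 11.624 μg/mL.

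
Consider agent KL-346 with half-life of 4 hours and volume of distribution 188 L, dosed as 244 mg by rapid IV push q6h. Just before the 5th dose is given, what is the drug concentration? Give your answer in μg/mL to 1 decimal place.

0.7 μg/mL

f = (1/2)^(τ/t½) = (1/2)^(6/4) ≈ 0.3536.
C₀ = D/Vd = 244/188 ≈ 1.298 μg/mL.
Before the 5th dose, 4 doses have been given. Superposition: Cmin = C₀·(f + f² + … + f^4).
≈ 1.298 × (0.3536 + 0.1250 + 0.0442 + 0.0156) ≈ 1.298 × 0.5384 ≈ 0.699 μg/mL.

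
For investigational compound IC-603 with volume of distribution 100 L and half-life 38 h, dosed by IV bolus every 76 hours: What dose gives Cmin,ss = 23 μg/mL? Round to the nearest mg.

τ/t½ = 76/38 ≈ 2, so f = (1/2)^(76/38) ≈ 0.250000.
Cmin,ss = (D/Vd)·f/(1−f), so D = Cmin,ss·Vd·(1−f)/f.
D = 23 × 100 × (1−f)/f ≈ 23 × 100 × 3.00000 ≈ 6900.00 mg.

6900 mg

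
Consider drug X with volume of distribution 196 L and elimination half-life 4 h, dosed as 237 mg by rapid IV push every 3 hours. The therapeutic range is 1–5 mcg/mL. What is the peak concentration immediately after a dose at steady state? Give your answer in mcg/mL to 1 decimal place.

Over one 3-h interval, 3/4 ≈ 0.75 half-lives elapse, leaving f ≈ 0.5946 of each dose.
At steady state, accumulation factor R = 1/(1 − e^(−kτ)) ≈ 2.4667.
Each bolus raises the concentration by D/Vd = 237/196 ≈ 1.209 mcg/mL.
Cmax,ss = C₀/(1 − f) ≈ 1.209/0.4054 ≈ 2.982 mcg/mL.
Peak 3.0 mcg/mL vs MTC 5 mcg/mL: below toxic threshold.

3.0 mcg/mL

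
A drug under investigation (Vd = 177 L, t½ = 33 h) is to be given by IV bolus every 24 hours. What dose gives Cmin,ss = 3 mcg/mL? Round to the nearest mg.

τ/t½ = 24/33 ≈ 0.72727, so f = (1/2)^(24/33) ≈ 0.604045.
Cmin,ss = (D/Vd)·f/(1−f), so D = Cmin,ss·Vd·(1−f)/f.
D = 3 × 177 × (1−f)/f ≈ 3 × 177 × 0.65551 ≈ 348.08 mg.

348 mg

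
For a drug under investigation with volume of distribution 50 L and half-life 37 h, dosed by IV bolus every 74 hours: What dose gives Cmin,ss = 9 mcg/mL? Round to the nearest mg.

τ/t½ = 74/37 ≈ 2, so f = (1/2)^(74/37) ≈ 0.250000.
Cmin,ss = (D/Vd)·f/(1−f), so D = Cmin,ss·Vd·(1−f)/f.
D = 9 × 50 × (1−f)/f ≈ 9 × 50 × 3.00000 ≈ 1350.00 mg.

1350 mg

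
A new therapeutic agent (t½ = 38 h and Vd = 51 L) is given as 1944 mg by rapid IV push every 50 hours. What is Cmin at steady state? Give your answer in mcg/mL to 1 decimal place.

25.6 mcg/mL

Over one 50-h interval, 50/38 ≈ 1.3158 half-lives elapse, leaving f ≈ 0.4017 of each dose.
At steady state, accumulation factor R = 1/(1 − e^(−kτ)) ≈ 1.6714.
Single-dose peak C₀ = D/Vd = 1944/51 ≈ 38.118 mcg/mL.
Cmax,ss = C₀/(1 − f) ≈ 38.118/0.5983 ≈ 63.711 mcg/mL.
One interval later, Cmin,ss = Cmax,ss·e^(−kτ) ≈ 63.711 × 0.4017 ≈ 25.593 mcg/mL.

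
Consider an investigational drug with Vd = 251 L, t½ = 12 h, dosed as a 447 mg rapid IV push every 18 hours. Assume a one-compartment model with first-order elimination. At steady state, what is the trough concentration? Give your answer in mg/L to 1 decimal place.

Over one 18-h interval, 18/12 ≈ 1.5 half-lives elapse, leaving f ≈ 0.3536 of each dose.
Accumulation ratio R = 1/(1 − f) ≈ 1/0.6464 ≈ 1.5470.
Single-dose peak C₀ = D/Vd = 447/251 ≈ 1.781 mg/L.
Steady-state peak Cmax,ss = C₀·R ≈ 1.781 × 1.5470 ≈ 2.755 mg/L.
One interval later, Cmin,ss = Cmax,ss·e^(−kτ) ≈ 2.755 × 0.3536 ≈ 0.974 mg/L.

1.0 mg/L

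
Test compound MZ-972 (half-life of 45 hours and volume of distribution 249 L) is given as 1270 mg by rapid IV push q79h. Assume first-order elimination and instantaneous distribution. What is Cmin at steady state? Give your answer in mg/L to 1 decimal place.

k = ln2/t½ = ln2/45 ≈ 0.015403 h⁻¹; fraction remaining f = e^(−kτ) = e^(−0.015403×79) ≈ 0.2962.
Accumulation ratio R = 1/(1 − f) ≈ 1/0.7038 ≈ 1.4209.
Each bolus raises the concentration by D/Vd = 1270/249 ≈ 5.100 mg/L.
Cmax,ss = C₀/(1 − f) ≈ 5.100/0.7038 ≈ 7.246 mg/L.
One interval later, Cmin,ss = Cmax,ss·e^(−kτ) ≈ 7.246 × 0.2962 ≈ 2.146 mg/L.

2.1 mg/L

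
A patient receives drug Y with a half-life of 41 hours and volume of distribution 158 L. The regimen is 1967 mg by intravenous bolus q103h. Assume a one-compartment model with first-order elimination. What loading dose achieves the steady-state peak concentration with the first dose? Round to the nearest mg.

f = (1/2)^(103/41) ≈ 0.175289; accumulation ratio R = 1/(1−f) ≈ 1.21255.
Loading dose to hit Cmax,ss on first dose: D_load = D_maint·R ≈ 1967 × 1.21255 ≈ 2385.09 mg.

2385 mg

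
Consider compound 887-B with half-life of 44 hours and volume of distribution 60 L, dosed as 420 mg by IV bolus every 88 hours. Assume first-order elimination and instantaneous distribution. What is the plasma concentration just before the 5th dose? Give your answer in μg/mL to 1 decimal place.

2.3 μg/mL

f = (1/2)^(τ/t½) = (1/2)^(88/44) ≈ 0.2500.
C₀ = D/Vd = 420/60 ≈ 7.000 μg/mL.
Before the 5th dose, 4 doses have been given. Superposition: Cmin = C₀·(f + f² + … + f^4).
≈ 7.000 × (0.2500 + 0.0625 + 0.0156 + 0.0039) ≈ 7.000 × 0.3320 ≈ 2.324 μg/mL.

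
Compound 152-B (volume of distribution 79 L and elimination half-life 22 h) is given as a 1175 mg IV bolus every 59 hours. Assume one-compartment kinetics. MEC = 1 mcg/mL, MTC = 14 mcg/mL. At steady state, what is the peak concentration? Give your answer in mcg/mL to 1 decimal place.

17.6 mcg/mL

k = ln2/t½ = ln2/22 ≈ 0.031507 h⁻¹; fraction remaining f = e^(−kτ) = e^(−0.031507×59) ≈ 0.1558.
Accumulation ratio R = 1/(1 − f) ≈ 1/0.8442 ≈ 1.1846.
Each bolus raises the concentration by D/Vd = 1175/79 ≈ 14.873 mcg/mL.
Cmax,ss = C₀/(1 − f) ≈ 14.873/0.8442 ≈ 17.618 mcg/mL.
Peak 17.6 mcg/mL vs MTC 14 mcg/mL: exceeds toxic threshold.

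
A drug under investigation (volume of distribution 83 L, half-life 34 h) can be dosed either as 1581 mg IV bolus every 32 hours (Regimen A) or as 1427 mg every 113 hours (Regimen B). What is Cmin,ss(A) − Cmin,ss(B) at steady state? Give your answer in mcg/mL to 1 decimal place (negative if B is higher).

Regimen A: f = (1/2)^(32/34) ≈ 0.5208; Cmin,ss = (1581/83)·f/(1−f) ≈ 20.702 mcg/mL.
Regimen B: f = (1/2)^(113/34) ≈ 0.0999; Cmin,ss = (1427/83)·f/(1−f) ≈ 1.908 mcg/mL.
Difference ≈ 20.702 − 1.908 ≈ 18.794 mcg/mL.

18.8 mcg/mL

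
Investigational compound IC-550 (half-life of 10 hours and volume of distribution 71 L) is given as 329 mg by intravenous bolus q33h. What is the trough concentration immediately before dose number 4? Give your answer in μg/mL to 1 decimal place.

f = (1/2)^(τ/t½) = (1/2)^(33/10) ≈ 0.1015.
C₀ = D/Vd = 329/71 ≈ 4.634 μg/mL.
Before the 4th dose, 3 doses have been given. Superposition: Cmin = C₀·(f + f² + … + f^3).
≈ 4.634 × (0.1015 + 0.0103 + 0.0010) ≈ 4.634 × 0.1128 ≈ 0.523 μg/mL.

0.5 μg/mL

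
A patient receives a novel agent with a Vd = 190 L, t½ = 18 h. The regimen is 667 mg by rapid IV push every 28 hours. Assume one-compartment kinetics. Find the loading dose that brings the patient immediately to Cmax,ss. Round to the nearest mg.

1011 mg

f = (1/2)^(28/18) ≈ 0.340198; accumulation ratio R = 1/(1−f) ≈ 1.51561.
Loading dose to hit Cmax,ss on first dose: D_load = D_maint·R ≈ 667 × 1.51561 ≈ 1010.91 mg.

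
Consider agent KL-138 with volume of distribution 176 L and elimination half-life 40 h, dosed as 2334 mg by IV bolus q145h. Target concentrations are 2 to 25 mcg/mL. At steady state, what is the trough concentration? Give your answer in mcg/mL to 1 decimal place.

τ/t½ = 145/40 ≈ 3.625, so fraction remaining f = (1/2)^(145/40) ≈ 0.0811.
Single-dose peak C₀ = D/Vd = 2334/176 ≈ 13.261 mcg/mL.
Steady-state trough Cmin,ss = C₀·f/(1−f) ≈ 13.261 × 0.0811/0.9189 ≈ 1.170 mcg/mL.
Trough 1.2 mcg/mL vs MEC 2 mcg/mL: subtherapeutic.

1.2 mcg/mL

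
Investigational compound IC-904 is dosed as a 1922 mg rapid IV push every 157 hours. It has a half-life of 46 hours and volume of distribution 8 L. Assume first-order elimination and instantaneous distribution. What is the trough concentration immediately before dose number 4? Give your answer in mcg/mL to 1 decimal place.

24.9 mcg/mL

f = (1/2)^(τ/t½) = (1/2)^(157/46) ≈ 0.0939.
C₀ = D/Vd = 1922/8 ≈ 240.250 mcg/mL.
Before the 4th dose, 3 doses have been given. Superposition: Cmin = C₀·(f + f² + … + f^3).
≈ 240.250 × (0.0939 + 0.0088 + 0.0008) ≈ 240.250 × 0.1035 ≈ 24.866 mcg/mL.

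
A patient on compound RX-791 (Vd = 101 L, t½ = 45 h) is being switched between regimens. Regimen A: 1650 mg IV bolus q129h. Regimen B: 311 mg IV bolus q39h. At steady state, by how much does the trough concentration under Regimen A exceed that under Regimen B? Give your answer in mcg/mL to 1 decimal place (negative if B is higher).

Regimen A: f = (1/2)^(129/45) ≈ 0.1371; Cmin,ss = (1650/101)·f/(1−f) ≈ 2.596 mcg/mL.
Regimen B: f = (1/2)^(39/45) ≈ 0.5484; Cmin,ss = (311/101)·f/(1−f) ≈ 3.739 mcg/mL.
Difference ≈ 2.596 − 3.739 ≈ -1.143 mcg/mL.

-1.1 mcg/mL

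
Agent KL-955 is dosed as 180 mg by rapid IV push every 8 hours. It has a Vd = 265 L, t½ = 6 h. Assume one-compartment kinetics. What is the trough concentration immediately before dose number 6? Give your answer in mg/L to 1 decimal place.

0.4 mg/L

f = (1/2)^(τ/t½) = (1/2)^(8/6) ≈ 0.3969.
C₀ = D/Vd = 180/265 ≈ 0.679 mg/L.
Before the 6th dose, 5 doses have been given. Superposition: Cmin = C₀·(f + f² + … + f^5).
≈ 0.679 × (0.3969 + 0.1575 + 0.0625 + 0.0248 + 0.0098) ≈ 0.679 × 0.6515 ≈ 0.442 mg/L.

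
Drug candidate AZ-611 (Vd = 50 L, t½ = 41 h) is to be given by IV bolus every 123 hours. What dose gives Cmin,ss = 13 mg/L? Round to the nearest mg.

4550 mg

τ/t½ = 123/41 ≈ 3, so f = (1/2)^(123/41) ≈ 0.125000.
Cmin,ss = (D/Vd)·f/(1−f), so D = Cmin,ss·Vd·(1−f)/f.
D = 13 × 50 × (1−f)/f ≈ 13 × 50 × 7.00000 ≈ 4550.00 mg.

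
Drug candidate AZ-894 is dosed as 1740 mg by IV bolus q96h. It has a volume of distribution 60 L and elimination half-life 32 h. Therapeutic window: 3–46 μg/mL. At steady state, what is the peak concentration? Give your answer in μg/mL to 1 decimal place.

33.1 μg/mL

The dosing interval is 3 half-lives, so f = 2^(−3) = 0.125.
Accumulation ratio R = 1/(1 − f) = 1/0.875 = 8/7.
Single-dose peak C₀ = D/Vd = 1740/60 = 29 μg/mL.
Steady-state peak Cmax,ss = C₀·R = 29 × 8/7 ≈ 33.143 μg/mL.
Peak 33.1 μg/mL vs MTC 46 μg/mL: below toxic threshold.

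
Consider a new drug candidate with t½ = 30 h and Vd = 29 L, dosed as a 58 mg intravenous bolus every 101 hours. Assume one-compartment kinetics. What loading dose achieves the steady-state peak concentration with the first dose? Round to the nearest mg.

64 mg

f = (1/2)^(101/30) ≈ 0.096947; accumulation ratio R = 1/(1−f) ≈ 1.10735.
Loading dose to hit Cmax,ss on first dose: D_load = D_maint·R ≈ 58 × 1.10735 ≈ 64.23 mg.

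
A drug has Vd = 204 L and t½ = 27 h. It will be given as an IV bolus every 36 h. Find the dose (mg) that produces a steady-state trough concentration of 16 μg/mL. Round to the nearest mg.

4961 mg

τ/t½ = 36/27 ≈ 1.3333, so f = (1/2)^(36/27) ≈ 0.396850.
Cmin,ss = (D/Vd)·f/(1−f), so D = Cmin,ss·Vd·(1−f)/f.
D = 16 × 204 × (1−f)/f ≈ 16 × 204 × 1.51984 ≈ 4960.76 mg.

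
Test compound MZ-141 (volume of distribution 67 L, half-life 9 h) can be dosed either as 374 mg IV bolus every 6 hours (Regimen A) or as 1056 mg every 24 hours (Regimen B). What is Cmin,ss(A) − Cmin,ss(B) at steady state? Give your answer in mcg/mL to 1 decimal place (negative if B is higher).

Regimen A: f = (1/2)^(6/9) ≈ 0.6300; Cmin,ss = (374/67)·f/(1−f) ≈ 9.505 mcg/mL.
Regimen B: f = (1/2)^(24/9) ≈ 0.1575; Cmin,ss = (1056/67)·f/(1−f) ≈ 2.946 mcg/mL.
Difference ≈ 9.505 − 2.946 ≈ 6.559 mcg/mL.

6.6 mcg/mL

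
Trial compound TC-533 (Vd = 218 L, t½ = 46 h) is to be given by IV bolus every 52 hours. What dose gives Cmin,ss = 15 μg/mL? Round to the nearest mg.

τ/t½ = 52/46 ≈ 1.1304, so f = (1/2)^(52/46) ≈ 0.456778.
Cmin,ss = (D/Vd)·f/(1−f), so D = Cmin,ss·Vd·(1−f)/f.
D = 15 × 218 × (1−f)/f ≈ 15 × 218 × 1.18925 ≈ 3888.85 mg.

3889 mg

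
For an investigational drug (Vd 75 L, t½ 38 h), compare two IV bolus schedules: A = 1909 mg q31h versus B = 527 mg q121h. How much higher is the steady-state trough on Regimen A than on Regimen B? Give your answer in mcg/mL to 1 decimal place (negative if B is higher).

Regimen A: f = (1/2)^(31/38) ≈ 0.5681; Cmin,ss = (1909/75)·f/(1−f) ≈ 33.480 mcg/mL.
Regimen B: f = (1/2)^(121/38) ≈ 0.1100; Cmin,ss = (527/75)·f/(1−f) ≈ 0.868 mcg/mL.
Difference ≈ 33.480 − 0.868 ≈ 32.612 mcg/mL.

32.6 mcg/mL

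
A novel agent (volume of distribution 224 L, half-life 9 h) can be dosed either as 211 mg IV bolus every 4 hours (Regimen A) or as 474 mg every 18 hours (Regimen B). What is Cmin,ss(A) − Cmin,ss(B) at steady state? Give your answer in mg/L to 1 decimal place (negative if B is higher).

Regimen A: f = (1/2)^(4/9) ≈ 0.7349; Cmin,ss = (211/224)·f/(1−f) ≈ 2.611 mg/L.
Regimen B: f = (1/2)^(18/9) ≈ 0.2500; Cmin,ss = (474/224)·f/(1−f) ≈ 0.705 mg/L.
Difference ≈ 2.611 − 0.705 ≈ 1.906 mg/L.

1.9 mg/L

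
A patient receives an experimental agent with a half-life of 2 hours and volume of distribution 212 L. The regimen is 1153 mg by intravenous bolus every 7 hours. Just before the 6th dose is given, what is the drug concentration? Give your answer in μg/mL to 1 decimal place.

0.5 μg/mL

f = (1/2)^(τ/t½) = (1/2)^(7/2) ≈ 0.0884.
C₀ = D/Vd = 1153/212 ≈ 5.439 μg/mL.
Before the 6th dose, 5 doses have been given. Superposition: Cmin = C₀·(f + f² + … + f^5).
≈ 5.439 × (0.0884 + 0.0078 + 0.0007 + 0.0001 + 0.0000) ≈ 5.439 × 0.0970 ≈ 0.528 μg/mL.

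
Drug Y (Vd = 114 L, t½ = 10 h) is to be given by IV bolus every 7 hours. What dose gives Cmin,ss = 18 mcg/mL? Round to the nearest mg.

τ/t½ = 7/10 ≈ 0.7, so f = (1/2)^(7/10) ≈ 0.615572.
Cmin,ss = (D/Vd)·f/(1−f), so D = Cmin,ss·Vd·(1−f)/f.
D = 18 × 114 × (1−f)/f ≈ 18 × 114 × 0.62451 ≈ 1281.49 mg.

1281 mg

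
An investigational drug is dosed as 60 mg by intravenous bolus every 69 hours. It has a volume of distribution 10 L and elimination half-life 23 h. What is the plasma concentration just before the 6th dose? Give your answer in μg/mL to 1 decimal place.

f = (1/2)^(τ/t½) = (1/2)^(69/23) ≈ 0.1250.
C₀ = D/Vd = 60/10 ≈ 6.000 μg/mL.
Before the 6th dose, 5 doses have been given. Superposition: Cmin = C₀·(f + f² + … + f^5).
≈ 6.000 × (0.1250 + 0.0156 + 0.0020 + 0.0002 + 0.0000) ≈ 6.000 × 0.1428 ≈ 0.857 μg/mL.

0.9 μg/mL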